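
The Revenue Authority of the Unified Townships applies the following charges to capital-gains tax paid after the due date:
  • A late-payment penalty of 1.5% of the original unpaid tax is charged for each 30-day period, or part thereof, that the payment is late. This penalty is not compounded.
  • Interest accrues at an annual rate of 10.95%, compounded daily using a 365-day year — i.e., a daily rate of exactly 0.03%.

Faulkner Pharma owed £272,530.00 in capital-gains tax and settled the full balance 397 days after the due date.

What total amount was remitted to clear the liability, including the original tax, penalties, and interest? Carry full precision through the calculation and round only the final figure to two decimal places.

Penalty periods: ⌈397/30⌉ = 14; penalty = 14 × 1.5% × £272,530.00 = £57,231.30
Interest: £272,530.00 × ((1 + 0.0003)^397 − 1) = £272,530.00 × 0.12646244… = £34,464.8089…
Total = £272,530.00 + £57,231.3000 + £34,464.8089… = £364,226.11

£364,226.11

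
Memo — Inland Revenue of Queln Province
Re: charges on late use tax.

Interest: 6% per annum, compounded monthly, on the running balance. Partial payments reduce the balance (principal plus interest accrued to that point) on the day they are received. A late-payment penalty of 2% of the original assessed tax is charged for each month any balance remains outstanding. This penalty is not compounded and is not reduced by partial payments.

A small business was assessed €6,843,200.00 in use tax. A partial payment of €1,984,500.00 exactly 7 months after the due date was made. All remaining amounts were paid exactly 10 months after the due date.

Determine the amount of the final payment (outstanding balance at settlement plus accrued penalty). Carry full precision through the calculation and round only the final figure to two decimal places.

Monthly rate = 6% ÷ 12 = 0.5%
Balance at month 7: €6,843,200.0000 × (1 + 0.005)^7 = €7,086,334.7691…
After €1,984,500.00 payment: €7,086,334.7691… − €1,984,500.00 = €5,101,834.7691…
Balance at month 10: €5,101,834.7691… × (1 + 0.005)^3 = €5,178,745.5660…
Penalty: 10 × 2% × €6,843,200.00 = €1,368,640.00
Final settlement = outstanding balance + penalty = €5,178,745.5660… + €1,368,640.00 = €6,547,385.57

€6,547,385.57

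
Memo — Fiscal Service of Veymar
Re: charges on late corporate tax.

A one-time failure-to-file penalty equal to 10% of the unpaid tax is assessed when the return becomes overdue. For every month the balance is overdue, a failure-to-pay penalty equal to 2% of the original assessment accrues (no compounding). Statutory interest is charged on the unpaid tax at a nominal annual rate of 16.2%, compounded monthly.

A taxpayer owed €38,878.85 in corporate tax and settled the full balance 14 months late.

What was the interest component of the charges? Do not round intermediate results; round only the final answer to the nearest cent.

Interest (16.2%/yr ÷ 12 = 1.35%/month): €38,878.85 × ((1 + 0.0135)^14 − 1) = €8,029.0459…

€8,029.05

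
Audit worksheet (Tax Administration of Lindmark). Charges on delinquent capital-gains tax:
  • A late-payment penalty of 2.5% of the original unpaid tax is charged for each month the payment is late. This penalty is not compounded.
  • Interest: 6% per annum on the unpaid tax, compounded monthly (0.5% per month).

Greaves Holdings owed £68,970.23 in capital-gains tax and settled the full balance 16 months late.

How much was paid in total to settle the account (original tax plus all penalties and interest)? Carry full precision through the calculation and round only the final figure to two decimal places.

£102,287.76

Late-payment penalty = 2.5% × £68,970.23 × 16 mo = £27,588.09…
Interest: £68,970.23 × ((1 + 0.005)^16 − 1) = £68,970.23 × 0.0830712… = £5,729.4364…
Total = £68,970.23 + £27,588.0920 + £5,729.4364… = £102,287.76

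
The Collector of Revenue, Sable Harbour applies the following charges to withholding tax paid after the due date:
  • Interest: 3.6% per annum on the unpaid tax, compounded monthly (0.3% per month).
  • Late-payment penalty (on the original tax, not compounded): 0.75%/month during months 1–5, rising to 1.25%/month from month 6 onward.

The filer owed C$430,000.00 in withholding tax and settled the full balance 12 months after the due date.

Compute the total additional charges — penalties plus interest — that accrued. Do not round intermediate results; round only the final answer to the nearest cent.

Penalty, months 1–5: 5 × 0.75% × C$430,000.00 = C$16,125.00
Penalty, months 6–12: 7 × 1.25% × C$430,000.00 = C$37,625.00
Interest: C$430,000.00 × ((1 + 0.003)^12 − 1) = C$430,000.00 × 0.0366000… = C$15,737.9915…
Penalties + interest = C$53,750.0000 + C$15,737.9915… = C$69,487.99

C$69,487.99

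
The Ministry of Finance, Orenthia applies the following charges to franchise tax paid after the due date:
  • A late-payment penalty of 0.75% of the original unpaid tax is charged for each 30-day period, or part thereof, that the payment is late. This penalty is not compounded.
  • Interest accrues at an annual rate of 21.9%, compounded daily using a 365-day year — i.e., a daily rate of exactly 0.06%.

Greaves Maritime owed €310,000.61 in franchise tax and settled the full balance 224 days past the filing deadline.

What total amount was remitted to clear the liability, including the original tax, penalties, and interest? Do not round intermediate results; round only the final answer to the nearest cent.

€373,180.03

Penalty periods: ⌈224/30⌉ = 8; penalty = 8 × 0.75% × €310,000.61 = €18,600.04…
Interest: €310,000.61 × ((1 + 0.0006)^224 − 1) = €310,000.61 × 0.14380417… = €44,579.3797…
Total = €310,000.61 + €18,600.0366 + €44,579.3797… = €373,180.03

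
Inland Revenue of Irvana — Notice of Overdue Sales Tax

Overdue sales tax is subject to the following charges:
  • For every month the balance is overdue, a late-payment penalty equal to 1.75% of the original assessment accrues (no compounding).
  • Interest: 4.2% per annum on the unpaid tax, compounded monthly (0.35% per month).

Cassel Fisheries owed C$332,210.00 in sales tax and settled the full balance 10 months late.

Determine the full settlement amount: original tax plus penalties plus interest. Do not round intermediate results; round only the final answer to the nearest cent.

Late-payment penalty: 10 × 1.75% × C$332,210.00 = C$58,136.75
Interest: C$332,210.00 × ((1 + 0.0035)^10 − 1) = C$332,210.00 × 0.0355564… = C$11,812.2005…
Total = C$332,210.00 + C$58,136.7500 + C$11,812.2005… = C$402,158.95

C$402,158.95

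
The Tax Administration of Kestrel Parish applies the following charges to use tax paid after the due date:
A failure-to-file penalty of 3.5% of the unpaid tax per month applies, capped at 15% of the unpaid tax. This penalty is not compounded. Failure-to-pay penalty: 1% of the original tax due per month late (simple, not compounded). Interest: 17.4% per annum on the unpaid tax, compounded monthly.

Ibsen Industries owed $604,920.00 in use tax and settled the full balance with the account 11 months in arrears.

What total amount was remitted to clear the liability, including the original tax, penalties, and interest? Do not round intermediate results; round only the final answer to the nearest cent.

$865,992.38

Failure-to-file: 11 × 3.5% × $604,920.00 = $232,894.20, capped at 15% × $604,920.00 = $90,738.00
Failure-to-pay penalty = 1% × $604,920.00 × 11 mo = $66,541.20
Interest (17.4%/yr ÷ 12 = 1.45%/month): $604,920.00 × ((1 + 0.0145)^11 − 1) = $103,793.1785…
Total = $604,920.00 + $157,279.2000 + $103,793.1785… = $865,992.38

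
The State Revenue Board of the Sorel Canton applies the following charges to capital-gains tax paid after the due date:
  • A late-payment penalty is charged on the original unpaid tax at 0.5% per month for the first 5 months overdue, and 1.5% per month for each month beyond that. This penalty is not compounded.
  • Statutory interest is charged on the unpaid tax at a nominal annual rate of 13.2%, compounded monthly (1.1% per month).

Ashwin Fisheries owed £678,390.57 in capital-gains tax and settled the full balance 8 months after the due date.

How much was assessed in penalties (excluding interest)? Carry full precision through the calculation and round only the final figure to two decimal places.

Penalty, months 1–5: 5 × 0.5% × £678,390.57 = £16,959.76…
Penalty, months 6–8: 3 × 1.5% × £678,390.57 = £30,527.58…
Total penalty = £16,959.76… + £30,527.58… = £47,487.34

£47,487.34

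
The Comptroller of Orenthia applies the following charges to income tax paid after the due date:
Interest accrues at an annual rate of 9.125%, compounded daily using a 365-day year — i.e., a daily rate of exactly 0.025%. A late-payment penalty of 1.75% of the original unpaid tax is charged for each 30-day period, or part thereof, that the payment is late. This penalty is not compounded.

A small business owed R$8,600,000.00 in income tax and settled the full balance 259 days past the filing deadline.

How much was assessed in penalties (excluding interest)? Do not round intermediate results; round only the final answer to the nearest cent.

R$1,354,500.00

Penalty periods: ⌈259/30⌉ = 9; penalty = 9 × 1.75% × R$8,600,000.00 = R$1,354,500.00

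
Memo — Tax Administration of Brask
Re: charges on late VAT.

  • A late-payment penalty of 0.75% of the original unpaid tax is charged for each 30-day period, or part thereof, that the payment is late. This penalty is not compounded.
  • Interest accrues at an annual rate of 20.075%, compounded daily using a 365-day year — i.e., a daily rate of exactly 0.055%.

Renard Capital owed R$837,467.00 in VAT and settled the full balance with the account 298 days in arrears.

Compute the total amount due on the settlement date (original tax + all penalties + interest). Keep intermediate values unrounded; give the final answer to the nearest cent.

R$1,049,382.51

Penalty periods: ⌈298/30⌉ = 10; penalty = 10 × 0.75% × R$837,467.00 = R$62,810.03…
Interest: R$837,467.00 × ((1 + 0.00055)^298 − 1) = R$837,467.00 × 0.17804342… = R$149,105.4892…
Total = R$837,467.00 + R$62,810.0250 + R$149,105.4892… = R$1,049,382.51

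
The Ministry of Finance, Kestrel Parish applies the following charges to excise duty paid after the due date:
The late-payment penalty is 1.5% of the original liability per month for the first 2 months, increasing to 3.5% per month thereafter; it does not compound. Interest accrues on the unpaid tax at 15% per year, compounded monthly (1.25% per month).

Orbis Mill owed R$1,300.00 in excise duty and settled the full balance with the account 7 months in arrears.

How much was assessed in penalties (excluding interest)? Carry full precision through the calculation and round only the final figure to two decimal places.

R$266.50

Penalty, months 1–2: 2 × 1.5% × R$1,300.00 = R$39.00
Penalty, months 3–7: 5 × 3.5% × R$1,300.00 = R$227.50
Total penalty = R$39.00 + R$227.50 = R$266.50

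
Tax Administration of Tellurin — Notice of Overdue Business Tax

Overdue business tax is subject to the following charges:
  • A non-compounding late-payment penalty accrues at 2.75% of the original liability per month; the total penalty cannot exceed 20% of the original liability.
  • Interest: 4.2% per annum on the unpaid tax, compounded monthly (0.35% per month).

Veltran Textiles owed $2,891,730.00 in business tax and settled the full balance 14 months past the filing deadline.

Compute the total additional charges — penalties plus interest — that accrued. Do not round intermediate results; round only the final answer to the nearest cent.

Penalty (uncapped): 14 × 2.75% × $2,891,730.00 = $1,113,316.05; cap = 20% × $2,891,730.00 = $578,346.00 → penalty = $578,346.00
Interest: $2,891,730.00 × ((1 + 0.0035)^14 − 1) = $2,891,730.00 × 0.0501305… = $144,963.8932…
Penalties + interest = $578,346.0000 + $144,963.8932… = $723,309.89

$723,309.89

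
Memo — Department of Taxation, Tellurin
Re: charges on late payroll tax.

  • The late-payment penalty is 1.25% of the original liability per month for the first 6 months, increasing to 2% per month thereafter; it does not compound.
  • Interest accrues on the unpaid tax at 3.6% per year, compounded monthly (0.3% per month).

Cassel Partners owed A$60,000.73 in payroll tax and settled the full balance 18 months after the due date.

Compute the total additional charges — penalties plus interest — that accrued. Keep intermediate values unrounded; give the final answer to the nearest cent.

Penalty, months 1–6: 6 × 1.25% × A$60,000.73 = A$4,500.05…
Penalty, months 7–18: 12 × 2% × A$60,000.73 = A$14,400.18…
Interest: A$60,000.73 × ((1 + 0.003)^18 − 1) = A$60,000.73 × 0.0553993… = A$3,323.9974…
Penalties + interest = A$18,900.2300… + A$3,323.9974… = A$22,224.23

A$22,224.23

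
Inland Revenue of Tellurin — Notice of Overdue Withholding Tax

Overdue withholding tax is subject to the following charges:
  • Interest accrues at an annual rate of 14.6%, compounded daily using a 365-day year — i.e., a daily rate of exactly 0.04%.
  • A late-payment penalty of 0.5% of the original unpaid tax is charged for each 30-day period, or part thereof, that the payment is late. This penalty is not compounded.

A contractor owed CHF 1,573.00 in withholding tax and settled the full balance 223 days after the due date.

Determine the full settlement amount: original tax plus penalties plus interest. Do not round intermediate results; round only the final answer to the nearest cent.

CHF 1,782.65

Penalty periods: ⌈223/30⌉ = 8; penalty = 8 × 0.5% × CHF 1,573.00 = CHF 62.92
Interest: CHF 1,573.00 × ((1 + 0.0004)^223 − 1) = CHF 1,573.00 × 0.09327980… = CHF 146.7291…
Total = CHF 1,573.00 + CHF 62.9200 + CHF 146.7291… = CHF 1,782.65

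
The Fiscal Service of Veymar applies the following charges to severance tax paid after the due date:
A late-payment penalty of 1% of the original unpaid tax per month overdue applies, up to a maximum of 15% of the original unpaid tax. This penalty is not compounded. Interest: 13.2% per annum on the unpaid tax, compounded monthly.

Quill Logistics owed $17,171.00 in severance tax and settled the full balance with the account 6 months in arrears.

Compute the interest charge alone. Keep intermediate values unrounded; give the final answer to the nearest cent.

Interest (13.2%/yr ÷ 12 = 1.1%/month): $17,171.00 × ((1 + 0.011)^6 − 1) = $1,164.9122…

$1,164.91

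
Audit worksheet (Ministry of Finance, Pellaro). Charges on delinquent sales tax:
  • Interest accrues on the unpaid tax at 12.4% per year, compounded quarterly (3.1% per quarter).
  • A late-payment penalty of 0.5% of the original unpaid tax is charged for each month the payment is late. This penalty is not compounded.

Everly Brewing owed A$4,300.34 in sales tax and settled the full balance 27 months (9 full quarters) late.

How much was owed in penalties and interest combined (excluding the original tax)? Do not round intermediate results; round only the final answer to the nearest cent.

Late-payment penalty: 27 × 0.5% × A$4,300.34 = A$580.55…
Interest: A$4,300.34 × ((1 + 0.031)^9 − 1) = A$4,300.34 × 0.3162185… = A$1,359.8470…
Penalties + interest = A$580.5459 + A$1,359.8470… = A$1,940.39

A$1,940.39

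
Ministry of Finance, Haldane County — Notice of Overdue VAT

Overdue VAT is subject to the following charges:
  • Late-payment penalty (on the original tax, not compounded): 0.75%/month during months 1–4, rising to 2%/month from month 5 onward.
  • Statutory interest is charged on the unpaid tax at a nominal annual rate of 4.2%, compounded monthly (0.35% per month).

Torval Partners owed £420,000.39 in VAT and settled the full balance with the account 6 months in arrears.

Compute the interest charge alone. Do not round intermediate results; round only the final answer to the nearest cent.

£8,897.54

Interest: £420,000.39 × ((1 + 0.0035)^6 − 1) = £420,000.39 × 0.0211846… = £8,897.5444…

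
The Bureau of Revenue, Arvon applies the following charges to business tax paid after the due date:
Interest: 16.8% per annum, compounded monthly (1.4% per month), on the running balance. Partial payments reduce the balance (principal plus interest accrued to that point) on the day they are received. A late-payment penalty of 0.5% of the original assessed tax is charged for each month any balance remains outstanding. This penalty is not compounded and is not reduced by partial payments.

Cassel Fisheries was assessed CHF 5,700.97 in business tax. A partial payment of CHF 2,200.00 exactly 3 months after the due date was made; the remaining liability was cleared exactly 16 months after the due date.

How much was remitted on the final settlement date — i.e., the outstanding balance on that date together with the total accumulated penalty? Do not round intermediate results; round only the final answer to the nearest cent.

CHF 4,941.50

Balance at month 3: CHF 5,700.9700 × (1 + 0.014)^3 = CHF 5,943.7786…
After CHF 2,200.00 payment: CHF 5,943.7786… − CHF 2,200.00 = CHF 3,743.7786…
Balance at month 16: CHF 3,743.7786… × (1 + 0.014)^13 = CHF 4,485.4247…
Penalty: 16 × 0.5% × CHF 5,700.97 = CHF 456.08…
Final settlement = outstanding balance + penalty = CHF 4,485.4247… + CHF 456.08… = CHF 4,941.50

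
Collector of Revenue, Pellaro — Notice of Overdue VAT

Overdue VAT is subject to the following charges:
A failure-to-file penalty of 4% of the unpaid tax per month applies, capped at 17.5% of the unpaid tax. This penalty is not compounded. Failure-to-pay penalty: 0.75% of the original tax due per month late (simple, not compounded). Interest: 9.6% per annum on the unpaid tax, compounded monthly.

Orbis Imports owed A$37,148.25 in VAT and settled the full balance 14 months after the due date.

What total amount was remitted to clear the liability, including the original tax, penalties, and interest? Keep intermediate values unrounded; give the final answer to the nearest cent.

Failure-to-file: 14 × 4% × A$37,148.25 = A$20,803.02, capped at 17.5% × A$37,148.25 = A$6,500.94…
Failure-to-pay penalty: 14 × 0.75% × A$37,148.25 = A$3,900.57…
Interest (9.6%/yr ÷ 12 = 0.8%/month): A$37,148.25 × ((1 + 0.008)^14 − 1) = A$4,384.0334…
Total = A$37,148.25 + A$10,401.5100 + A$4,384.0334… = A$51,933.79

A$51,933.79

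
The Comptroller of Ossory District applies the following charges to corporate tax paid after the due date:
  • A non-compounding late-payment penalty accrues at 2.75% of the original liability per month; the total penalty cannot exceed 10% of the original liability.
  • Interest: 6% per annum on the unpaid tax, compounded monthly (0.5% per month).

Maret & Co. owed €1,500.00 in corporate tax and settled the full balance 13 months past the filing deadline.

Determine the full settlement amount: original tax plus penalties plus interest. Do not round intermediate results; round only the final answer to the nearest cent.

Penalty (uncapped): 13 × 2.75% × €1,500.00 = €536.25; cap = 10% × €1,500.00 = €150.00 → penalty = €150.00
Interest: €1,500.00 × ((1 + 0.005)^13 − 1) = €1,500.00 × 0.0669862… = €100.4793…
Total = €1,500.00 + €150.0000 + €100.4793… = €1,750.48

€1,750.48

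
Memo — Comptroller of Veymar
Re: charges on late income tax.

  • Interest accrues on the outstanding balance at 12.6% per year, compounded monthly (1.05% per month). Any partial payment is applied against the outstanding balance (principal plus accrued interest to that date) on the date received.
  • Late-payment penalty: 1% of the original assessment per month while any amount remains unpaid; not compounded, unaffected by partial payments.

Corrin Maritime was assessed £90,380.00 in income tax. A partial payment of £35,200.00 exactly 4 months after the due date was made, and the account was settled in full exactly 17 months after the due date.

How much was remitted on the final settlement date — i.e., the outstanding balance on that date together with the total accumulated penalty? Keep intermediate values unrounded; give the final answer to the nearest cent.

Balance at month 4: £90,380.0000 × (1 + 0.0105)^4 = £94,236.1660…
After £35,200.00 payment: £94,236.1660… − £35,200.00 = £59,036.1660…
Balance at month 17: £59,036.1660… × (1 + 0.0105)^13 = £67,622.3528…
Penalty: 17 × 1% × £90,380.00 = £15,364.60
Final settlement = outstanding balance + penalty = £67,622.3528… + £15,364.60 = £82,986.95

£82,986.95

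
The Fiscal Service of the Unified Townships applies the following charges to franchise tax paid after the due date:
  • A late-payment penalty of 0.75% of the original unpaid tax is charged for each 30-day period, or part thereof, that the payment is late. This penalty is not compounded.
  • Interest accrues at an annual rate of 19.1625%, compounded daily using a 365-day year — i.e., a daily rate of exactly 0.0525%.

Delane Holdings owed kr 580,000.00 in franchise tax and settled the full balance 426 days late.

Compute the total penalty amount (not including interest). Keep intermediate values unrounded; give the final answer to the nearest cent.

Penalty periods: ⌈426/30⌉ = 15; penalty = 15 × 0.75% × kr 580,000.00 = kr 65,250.00

kr 65,250.00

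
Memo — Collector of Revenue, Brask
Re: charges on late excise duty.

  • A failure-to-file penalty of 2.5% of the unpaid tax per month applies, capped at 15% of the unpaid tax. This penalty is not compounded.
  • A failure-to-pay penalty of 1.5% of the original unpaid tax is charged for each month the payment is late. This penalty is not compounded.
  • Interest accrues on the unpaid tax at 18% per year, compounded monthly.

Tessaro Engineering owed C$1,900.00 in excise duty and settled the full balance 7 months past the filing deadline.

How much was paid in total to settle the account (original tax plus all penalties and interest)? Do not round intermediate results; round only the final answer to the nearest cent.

C$2,593.21

Failure-to-file: 7 × 2.5% × C$1,900.00 = C$332.50, capped at 15% × C$1,900.00 = C$285.00
Failure-to-pay penalty: 7 × 1.5% × C$1,900.00 = C$199.50
Interest (18%/yr ÷ 12 = 1.5%/month): C$1,900.00 × ((1 + 0.015)^7 − 1) = C$208.7053…
Total = C$1,900.00 + C$484.5000 + C$208.7053… = C$2,593.21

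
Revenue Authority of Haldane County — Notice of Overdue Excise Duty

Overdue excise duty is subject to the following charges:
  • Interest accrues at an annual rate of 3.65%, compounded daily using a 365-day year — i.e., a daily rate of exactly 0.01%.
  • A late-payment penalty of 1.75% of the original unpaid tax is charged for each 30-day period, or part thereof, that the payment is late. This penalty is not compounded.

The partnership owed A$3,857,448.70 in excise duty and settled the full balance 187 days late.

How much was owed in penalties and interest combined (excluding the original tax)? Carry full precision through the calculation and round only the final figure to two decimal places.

Penalty periods: ⌈187/30⌉ = 7; penalty = 7 × 1.75% × A$3,857,448.70 = A$472,537.47…
Interest: A$3,857,448.70 × ((1 + 0.0001)^187 − 1) = A$3,857,448.70 × 0.01887499… = A$72,809.2956…
Penalties + interest = A$472,537.4658… + A$72,809.2956… = A$545,346.76

A$545,346.76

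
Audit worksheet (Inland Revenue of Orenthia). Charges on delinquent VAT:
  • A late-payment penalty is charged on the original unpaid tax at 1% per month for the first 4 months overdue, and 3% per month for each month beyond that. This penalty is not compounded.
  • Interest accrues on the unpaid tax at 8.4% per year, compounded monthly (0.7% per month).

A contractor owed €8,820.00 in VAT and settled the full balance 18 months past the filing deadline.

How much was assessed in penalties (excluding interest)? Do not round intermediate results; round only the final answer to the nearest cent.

Penalty, months 1–4: 4 × 1% × €8,820.00 = €352.80
Penalty, months 5–18: 14 × 3% × €8,820.00 = €3,704.40
Total penalty = €352.80 + €3,704.40 = €4,057.20

€4,057.20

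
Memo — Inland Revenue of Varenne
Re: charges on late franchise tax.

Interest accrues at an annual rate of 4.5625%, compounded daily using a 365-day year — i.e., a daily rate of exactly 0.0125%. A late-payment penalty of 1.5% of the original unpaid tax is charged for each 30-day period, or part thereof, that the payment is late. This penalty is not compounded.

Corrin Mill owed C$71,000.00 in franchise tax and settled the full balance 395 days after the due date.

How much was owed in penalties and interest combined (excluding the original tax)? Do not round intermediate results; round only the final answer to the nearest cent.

Penalty periods: ⌈395/30⌉ = 14; penalty = 14 × 1.5% × C$71,000.00 = C$14,910.00
Interest: C$71,000.00 × ((1 + 0.000125)^395 − 1) = C$71,000.00 × 0.05061102… = C$3,593.3821…
Penalties + interest = C$14,910.0000 + C$3,593.3821… = C$18,503.38

C$18,503.38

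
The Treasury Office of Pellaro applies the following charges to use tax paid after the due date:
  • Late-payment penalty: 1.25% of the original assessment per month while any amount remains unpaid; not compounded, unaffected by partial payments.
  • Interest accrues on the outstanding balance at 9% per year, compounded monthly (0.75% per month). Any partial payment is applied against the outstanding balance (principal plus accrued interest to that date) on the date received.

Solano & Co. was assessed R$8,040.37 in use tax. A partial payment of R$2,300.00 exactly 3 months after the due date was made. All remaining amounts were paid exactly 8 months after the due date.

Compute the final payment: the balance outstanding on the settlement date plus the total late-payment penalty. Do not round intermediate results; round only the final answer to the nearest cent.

Balance at month 3: R$8,040.3700 × (1 + 0.0075)^3 = R$8,222.6385…
After R$2,300.00 payment: R$8,222.6385… − R$2,300.00 = R$5,922.6385…
Balance at month 8: R$5,922.6385… × (1 + 0.0075)^5 = R$6,148.0940…
Penalty: 8 × 1.25% × R$8,040.37 = R$804.04…
Final settlement = outstanding balance + penalty = R$6,148.0940… + R$804.04… = R$6,952.13

R$6,952.13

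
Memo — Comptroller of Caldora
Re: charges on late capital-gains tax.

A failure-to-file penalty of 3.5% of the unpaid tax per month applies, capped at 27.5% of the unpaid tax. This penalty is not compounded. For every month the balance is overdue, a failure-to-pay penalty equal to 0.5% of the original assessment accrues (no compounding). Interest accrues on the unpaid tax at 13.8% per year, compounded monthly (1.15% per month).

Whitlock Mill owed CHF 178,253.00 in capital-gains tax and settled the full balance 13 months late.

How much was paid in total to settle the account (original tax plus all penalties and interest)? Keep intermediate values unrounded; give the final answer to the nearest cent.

CHF 267,426.42

Failure-to-file: 13 × 3.5% × CHF 178,253.00 = CHF 81,105.12…, capped at 27.5% × CHF 178,253.00 = CHF 49,019.58…
Failure-to-pay penalty: 13 × 0.5% × CHF 178,253.00 = CHF 11,586.45…
Interest: CHF 178,253.00 × ((1 + 0.0115)^13 − 1) = CHF 178,253.00 × 0.1602632… = CHF 28,567.4031…
Total = CHF 178,253.00 + CHF 60,606.0200 + CHF 28,567.4031… = CHF 267,426.42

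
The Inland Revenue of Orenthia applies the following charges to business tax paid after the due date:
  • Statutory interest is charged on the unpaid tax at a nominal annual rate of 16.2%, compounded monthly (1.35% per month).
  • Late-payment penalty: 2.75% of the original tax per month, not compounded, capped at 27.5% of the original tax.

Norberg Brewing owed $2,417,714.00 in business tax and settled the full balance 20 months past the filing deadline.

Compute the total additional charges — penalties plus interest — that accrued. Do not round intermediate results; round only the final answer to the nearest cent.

Penalty (uncapped): 20 × 2.75% × $2,417,714.00 = $1,329,742.70; cap = 27.5% × $2,417,714.00 = $664,871.35 → penalty = $664,871.35
Interest: $2,417,714.00 × ((1 + 0.0135)^20 − 1) = $2,417,714.00 × 0.3076004… = $743,689.9086…
Penalties + interest = $664,871.3500 + $743,689.9086… = $1,408,561.26

$1,408,561.26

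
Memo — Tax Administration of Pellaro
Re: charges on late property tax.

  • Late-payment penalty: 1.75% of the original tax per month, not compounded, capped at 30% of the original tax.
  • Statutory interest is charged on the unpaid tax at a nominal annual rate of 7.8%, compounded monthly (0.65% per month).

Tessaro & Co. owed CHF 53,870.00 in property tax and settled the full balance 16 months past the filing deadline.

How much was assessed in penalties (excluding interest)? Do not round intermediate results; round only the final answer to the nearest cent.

CHF 15,083.60

Penalty: 16 × 1.75% × CHF 53,870.00 = CHF 15,083.60 (below the 30% cap of CHF 16,161.00)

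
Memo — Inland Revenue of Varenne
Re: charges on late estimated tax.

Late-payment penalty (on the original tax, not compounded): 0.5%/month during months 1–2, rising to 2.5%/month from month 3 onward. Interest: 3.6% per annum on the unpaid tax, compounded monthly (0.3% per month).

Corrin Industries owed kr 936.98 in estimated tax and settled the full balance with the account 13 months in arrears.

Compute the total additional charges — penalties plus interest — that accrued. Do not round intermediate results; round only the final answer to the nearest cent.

kr 304.25

Penalty, months 1–2: 2 × 0.5% × kr 936.98 = kr 9.37…
Penalty, months 3–13: 11 × 2.5% × kr 936.98 = kr 257.67…
Interest: kr 936.98 × ((1 + 0.003)^13 − 1) = kr 936.98 × 0.0397098… = kr 37.2073…
Penalties + interest = kr 267.0393 + kr 37.2073… = kr 304.25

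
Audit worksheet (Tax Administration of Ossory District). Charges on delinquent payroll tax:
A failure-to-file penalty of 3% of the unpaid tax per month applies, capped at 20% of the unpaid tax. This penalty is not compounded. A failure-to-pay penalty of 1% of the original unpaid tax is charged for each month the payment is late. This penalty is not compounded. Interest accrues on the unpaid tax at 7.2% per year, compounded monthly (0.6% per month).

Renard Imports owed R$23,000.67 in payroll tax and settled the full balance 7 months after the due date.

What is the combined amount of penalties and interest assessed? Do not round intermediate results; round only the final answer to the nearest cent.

Failure-to-file: 7 × 3% × R$23,000.67 = R$4,830.14…, capped at 20% × R$23,000.67 = R$4,600.13…
Failure-to-pay penalty = 1% × R$23,000.67 × 7 mo = R$1,610.05…
Interest: R$23,000.67 × ((1 + 0.006)^7 − 1) = R$23,000.67 × 0.0427636… = R$983.5916…
Penalties + interest = R$6,210.1809 + R$983.5916… = R$7,193.77

R$7,193.77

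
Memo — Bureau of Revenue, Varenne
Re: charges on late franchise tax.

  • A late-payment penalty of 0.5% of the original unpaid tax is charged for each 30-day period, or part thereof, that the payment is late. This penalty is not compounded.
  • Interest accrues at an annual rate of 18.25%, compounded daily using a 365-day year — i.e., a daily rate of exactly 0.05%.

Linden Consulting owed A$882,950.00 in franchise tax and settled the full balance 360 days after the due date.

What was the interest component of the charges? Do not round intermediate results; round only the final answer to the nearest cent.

Interest: A$882,950.00 × ((1 + 0.0005)^360 − 1) = A$882,950.00 × 0.19716351… = A$174,085.5190…

A$174,085.52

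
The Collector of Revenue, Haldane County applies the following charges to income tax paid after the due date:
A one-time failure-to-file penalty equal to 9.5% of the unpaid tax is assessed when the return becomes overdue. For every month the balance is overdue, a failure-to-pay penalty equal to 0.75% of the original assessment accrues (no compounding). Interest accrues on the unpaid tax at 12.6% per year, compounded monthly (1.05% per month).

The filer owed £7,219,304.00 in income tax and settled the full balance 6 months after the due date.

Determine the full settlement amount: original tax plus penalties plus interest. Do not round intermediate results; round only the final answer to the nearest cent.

Failure-to-file penalty: 9.5% × £7,219,304.00 = £685,833.88
Failure-to-pay penalty = 0.75% × £7,219,304.00 × 6 mo = £324,868.68
Interest: £7,219,304.00 × ((1 + 0.0105)^6 − 1) = £7,219,304.00 × 0.0646771… = £466,923.5427…
Total = £7,219,304.00 + £1,010,702.5600 + £466,923.5427… = £8,696,930.10

£8,696,930.10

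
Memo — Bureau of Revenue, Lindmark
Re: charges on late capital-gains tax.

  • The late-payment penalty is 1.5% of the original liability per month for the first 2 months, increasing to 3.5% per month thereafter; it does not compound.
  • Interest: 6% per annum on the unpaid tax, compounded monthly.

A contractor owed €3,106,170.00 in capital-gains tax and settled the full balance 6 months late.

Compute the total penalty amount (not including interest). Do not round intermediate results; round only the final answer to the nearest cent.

€528,048.90

Penalty, months 1–2: 2 × 1.5% × €3,106,170.00 = €93,185.10
Penalty, months 3–6: 4 × 3.5% × €3,106,170.00 = €434,863.80
Total penalty = €93,185.10 + €434,863.80 = €528,048.90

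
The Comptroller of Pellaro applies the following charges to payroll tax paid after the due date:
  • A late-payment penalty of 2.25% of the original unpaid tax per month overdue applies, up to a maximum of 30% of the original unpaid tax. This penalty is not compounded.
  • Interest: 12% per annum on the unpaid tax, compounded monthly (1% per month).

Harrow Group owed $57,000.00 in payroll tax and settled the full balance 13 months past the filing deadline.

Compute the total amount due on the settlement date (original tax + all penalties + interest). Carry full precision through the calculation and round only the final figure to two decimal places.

$81,543.82

Penalty: 13 × 2.25% × $57,000.00 = $16,672.50 (below the 30% cap of $17,100.00)
Interest: $57,000.00 × ((1 + 0.01)^13 − 1) = $57,000.00 × 0.1380933… = $7,871.3170…
Total = $57,000.00 + $16,672.5000 + $7,871.3170… = $81,543.82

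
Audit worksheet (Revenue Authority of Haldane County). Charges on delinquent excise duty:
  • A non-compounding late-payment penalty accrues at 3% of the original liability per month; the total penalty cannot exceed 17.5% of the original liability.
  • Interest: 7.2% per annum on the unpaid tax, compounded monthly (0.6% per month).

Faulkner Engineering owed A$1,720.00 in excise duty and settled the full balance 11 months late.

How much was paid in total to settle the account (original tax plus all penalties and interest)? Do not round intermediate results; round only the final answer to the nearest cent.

Penalty (uncapped): 11 × 3% × A$1,720.00 = A$567.60; cap = 17.5% × A$1,720.00 = A$301.00 → penalty = A$301.00
Interest: A$1,720.00 × ((1 + 0.006)^11 − 1) = A$1,720.00 × 0.0680161… = A$116.9876…
Total = A$1,720.00 + A$301.0000 + A$116.9876… = A$2,137.99

A$2,137.99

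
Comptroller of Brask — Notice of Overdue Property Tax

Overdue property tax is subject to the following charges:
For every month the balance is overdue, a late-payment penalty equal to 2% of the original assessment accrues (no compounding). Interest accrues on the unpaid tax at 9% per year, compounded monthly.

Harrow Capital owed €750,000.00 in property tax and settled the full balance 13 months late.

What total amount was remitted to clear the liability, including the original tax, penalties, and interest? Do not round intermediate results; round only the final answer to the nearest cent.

€1,021,507.84

Late-payment penalty = 2% × €750,000.00 × 13 mo = €195,000.00
Interest (9%/yr ÷ 12 = 0.75%/month): €750,000.00 × ((1 + 0.0075)^13 − 1) = €76,507.8371…
Total = €750,000.00 + €195,000.0000 + €76,507.8371… = €1,021,507.84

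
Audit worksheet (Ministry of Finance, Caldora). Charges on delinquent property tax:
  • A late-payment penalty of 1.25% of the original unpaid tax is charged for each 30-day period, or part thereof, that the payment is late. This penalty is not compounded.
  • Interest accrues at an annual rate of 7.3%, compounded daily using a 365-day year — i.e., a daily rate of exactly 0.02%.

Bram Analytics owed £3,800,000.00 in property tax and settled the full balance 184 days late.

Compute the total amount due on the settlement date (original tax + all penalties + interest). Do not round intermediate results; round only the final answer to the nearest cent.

Penalty periods: ⌈184/30⌉ = 7; penalty = 7 × 1.25% × £3,800,000.00 = £332,500.00
Interest: £3,800,000.00 × ((1 + 0.0002)^184 − 1) = £3,800,000.00 × 0.03748169… = £142,430.4051…
Total = £3,800,000.00 + £332,500.0000 + £142,430.4051… = £4,274,930.41

£4,274,930.41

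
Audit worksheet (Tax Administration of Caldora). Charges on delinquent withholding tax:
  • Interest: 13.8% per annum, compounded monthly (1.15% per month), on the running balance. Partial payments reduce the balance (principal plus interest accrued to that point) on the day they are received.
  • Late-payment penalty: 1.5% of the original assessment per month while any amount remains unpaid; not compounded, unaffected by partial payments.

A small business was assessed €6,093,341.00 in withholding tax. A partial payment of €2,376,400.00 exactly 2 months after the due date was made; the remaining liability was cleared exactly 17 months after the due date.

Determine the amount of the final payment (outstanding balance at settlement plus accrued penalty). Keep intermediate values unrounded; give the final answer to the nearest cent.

€6,133,518.11

Balance at month 2: €6,093,341.0000 × (1 + 0.0115)^2 = €6,234,293.6873…
After €2,376,400.00 payment: €6,234,293.6873… − €2,376,400.00 = €3,857,893.6873…
Balance at month 17: €3,857,893.6873… × (1 + 0.0115)^15 = €4,579,716.1585…
Penalty: 17 × 1.5% × €6,093,341.00 = €1,553,801.96…
Final settlement = outstanding balance + penalty = €4,579,716.1585… + €1,553,801.96… = €6,133,518.11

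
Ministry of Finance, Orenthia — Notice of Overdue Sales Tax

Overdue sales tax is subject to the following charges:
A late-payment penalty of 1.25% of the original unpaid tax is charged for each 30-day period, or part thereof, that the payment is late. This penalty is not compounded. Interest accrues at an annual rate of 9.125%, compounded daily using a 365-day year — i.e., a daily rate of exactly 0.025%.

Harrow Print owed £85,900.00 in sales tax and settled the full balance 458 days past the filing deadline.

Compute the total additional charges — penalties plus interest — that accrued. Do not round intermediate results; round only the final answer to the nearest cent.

Penalty periods: ⌈458/30⌉ = 16; penalty = 16 × 1.25% × £85,900.00 = £17,180.00
Interest: £85,900.00 × ((1 + 0.00025)^458 − 1) = £85,900.00 × 0.12129660… = £10,419.3775…
Penalties + interest = £17,180.0000 + £10,419.3775… = £27,599.38

£27,599.38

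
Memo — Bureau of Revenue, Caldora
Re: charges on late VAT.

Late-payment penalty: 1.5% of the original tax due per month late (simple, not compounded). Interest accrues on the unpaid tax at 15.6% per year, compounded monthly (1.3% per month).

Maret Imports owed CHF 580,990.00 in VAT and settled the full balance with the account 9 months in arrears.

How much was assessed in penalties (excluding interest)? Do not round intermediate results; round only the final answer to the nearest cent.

Late-payment penalty: 9 × 1.5% × CHF 580,990.00 = CHF 78,433.65

CHF 78,433.65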